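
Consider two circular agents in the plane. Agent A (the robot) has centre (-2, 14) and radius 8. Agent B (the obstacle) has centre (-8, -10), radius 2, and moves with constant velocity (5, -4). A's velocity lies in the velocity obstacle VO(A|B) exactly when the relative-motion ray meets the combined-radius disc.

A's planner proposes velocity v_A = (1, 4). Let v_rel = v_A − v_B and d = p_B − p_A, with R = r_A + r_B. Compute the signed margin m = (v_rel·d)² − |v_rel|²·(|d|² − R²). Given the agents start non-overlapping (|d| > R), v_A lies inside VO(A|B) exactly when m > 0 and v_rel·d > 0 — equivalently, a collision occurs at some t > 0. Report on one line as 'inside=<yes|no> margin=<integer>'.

d = (-6, -24),  |d|² = 612;  R = 8+2 = 10,  c = 612−10² = 512
v_rel = (-4, 8),  |v_rel|² = 80;  v_rel·d = (-4)·(-6) + (8)·(-24) = -168
80·t² + 336·t + 512 = 0  ⇒  m = (-168)² − 80·512 = -12736
m = -12736 < 0,  v_rel·d = -168 < 0  ⇒  outside

inside=no margin=-12736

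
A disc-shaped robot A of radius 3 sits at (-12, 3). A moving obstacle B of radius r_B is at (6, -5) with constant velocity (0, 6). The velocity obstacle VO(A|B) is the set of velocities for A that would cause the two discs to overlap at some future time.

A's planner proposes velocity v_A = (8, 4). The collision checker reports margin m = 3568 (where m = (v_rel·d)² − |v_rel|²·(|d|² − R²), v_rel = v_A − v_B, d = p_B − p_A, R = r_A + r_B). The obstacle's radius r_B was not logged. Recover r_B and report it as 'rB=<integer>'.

m = 3568
d = (18, -8);  v_rel = (8, -2),  |v_rel|² = 68
v_rel×d = (8)·(-8) − (-2)·(18) = -28
since m = R²·68 − (-28)²:  R² = (784 + 3568) / 68 = 64
R = √64 = 8  ⇒  r_B = 8 − 3 = 5

rB=5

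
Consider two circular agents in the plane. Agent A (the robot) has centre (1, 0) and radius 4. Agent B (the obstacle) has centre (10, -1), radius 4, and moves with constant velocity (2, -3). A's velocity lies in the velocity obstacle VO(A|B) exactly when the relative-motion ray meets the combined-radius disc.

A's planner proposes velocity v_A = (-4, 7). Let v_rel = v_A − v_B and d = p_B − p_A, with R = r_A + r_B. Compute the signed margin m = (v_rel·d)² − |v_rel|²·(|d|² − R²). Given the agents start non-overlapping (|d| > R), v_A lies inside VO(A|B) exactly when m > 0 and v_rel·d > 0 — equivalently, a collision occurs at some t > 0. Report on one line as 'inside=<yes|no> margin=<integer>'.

d = (9, -1),  |d|² = 82;  R = 4+4 = 8,  c = 82−8² = 18
v_rel = (-6, 10),  |v_rel|² = 136;  v_rel·d = (-6)·(9) + (10)·(-1) = -64
136·t² + 128·t + 18 = 0  ⇒  m = (-64)² − 136·18 = 1648
m = 1648 > 0,  v_rel·d = -64 < 0  ⇒  outside

inside=no margin=1648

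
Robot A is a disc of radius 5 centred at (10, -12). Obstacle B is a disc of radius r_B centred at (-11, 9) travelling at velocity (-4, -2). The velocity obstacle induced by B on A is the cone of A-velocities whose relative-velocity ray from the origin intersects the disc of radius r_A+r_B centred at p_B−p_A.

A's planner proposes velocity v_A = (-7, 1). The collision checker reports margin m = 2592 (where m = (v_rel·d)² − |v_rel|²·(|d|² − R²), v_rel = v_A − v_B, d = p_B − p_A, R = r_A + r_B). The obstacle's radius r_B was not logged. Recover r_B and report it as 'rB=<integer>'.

m = 2592
d = (-21, 21);  v_rel = (-3, 3),  |v_rel|² = 18
v_rel×d = (-3)·(21) − (3)·(-21) = 0
since m = R²·18 − 0²:  R² = (0 + 2592) / 18 = 144
R = √144 = 12  ⇒  r_B = 12 − 5 = 7

rB=7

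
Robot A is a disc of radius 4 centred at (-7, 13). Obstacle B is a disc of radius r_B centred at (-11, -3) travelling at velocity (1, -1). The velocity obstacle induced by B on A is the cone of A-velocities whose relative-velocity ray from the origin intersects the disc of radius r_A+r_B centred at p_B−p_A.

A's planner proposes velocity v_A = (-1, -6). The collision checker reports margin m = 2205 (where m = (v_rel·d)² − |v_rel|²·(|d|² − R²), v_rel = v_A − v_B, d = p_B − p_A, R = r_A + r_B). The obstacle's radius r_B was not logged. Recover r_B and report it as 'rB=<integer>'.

m = 2205
d = (-4, -16);  v_rel = (-2, -5),  |v_rel|² = 29
v_rel×d = (-2)·(-16) − (-5)·(-4) = 12
since m = R²·29 − 12²:  R² = (144 + 2205) / 29 = 81
R = √81 = 9  ⇒  r_B = 9 − 4 = 5

rB=5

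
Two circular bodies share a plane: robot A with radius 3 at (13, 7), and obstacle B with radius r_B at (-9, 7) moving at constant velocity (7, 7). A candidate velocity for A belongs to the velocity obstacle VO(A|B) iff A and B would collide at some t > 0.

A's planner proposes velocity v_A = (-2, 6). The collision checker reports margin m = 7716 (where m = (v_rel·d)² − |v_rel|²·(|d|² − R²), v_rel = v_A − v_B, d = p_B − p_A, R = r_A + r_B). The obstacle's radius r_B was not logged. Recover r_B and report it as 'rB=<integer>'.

m = 7716
d = (-22, 0);  v_rel = (-9, -1),  |v_rel|² = 82
v_rel×d = (-9)·(0) − (-1)·(-22) = -22
since m = R²·82 − (-22)²:  R² = (484 + 7716) / 82 = 100
R = √100 = 10  ⇒  r_B = 10 − 3 = 7

rB=7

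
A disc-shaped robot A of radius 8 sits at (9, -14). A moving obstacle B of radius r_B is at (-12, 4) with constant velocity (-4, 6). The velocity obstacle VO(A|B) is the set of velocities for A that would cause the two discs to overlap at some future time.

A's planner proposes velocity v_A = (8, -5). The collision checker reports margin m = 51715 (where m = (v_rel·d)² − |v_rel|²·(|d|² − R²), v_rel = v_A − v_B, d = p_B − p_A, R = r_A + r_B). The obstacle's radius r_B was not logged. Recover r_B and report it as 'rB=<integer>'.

m = 51715
d = (-21, 18);  v_rel = (12, -11),  |v_rel|² = 265
v_rel×d = (12)·(18) − (-11)·(-21) = -15
since m = R²·265 − (-15)²:  R² = (225 + 51715) / 265 = 196
R = √196 = 14  ⇒  r_B = 14 − 8 = 6

rB=6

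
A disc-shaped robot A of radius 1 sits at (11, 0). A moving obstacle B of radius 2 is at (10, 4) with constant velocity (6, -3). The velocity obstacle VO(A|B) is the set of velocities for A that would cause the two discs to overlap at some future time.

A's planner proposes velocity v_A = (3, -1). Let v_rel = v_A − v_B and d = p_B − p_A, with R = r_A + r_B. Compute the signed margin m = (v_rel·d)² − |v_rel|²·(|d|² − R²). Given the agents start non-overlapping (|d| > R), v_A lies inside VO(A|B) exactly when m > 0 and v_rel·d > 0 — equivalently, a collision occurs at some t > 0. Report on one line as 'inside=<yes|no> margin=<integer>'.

d = (-1, 4),  |d|² = 17;  R = 1+2 = 3,  c = 17−3² = 8
v_rel = (-3, 2),  |v_rel|² = 13;  v_rel·d = (-3)·(-1) + (2)·(4) = 11
13·t² − 22·t + 8 = 0  ⇒  m = 11² − 13·8 = 17
m = 17 > 0,  v_rel·d = 11 > 0  ⇒  inside

inside=yes margin=17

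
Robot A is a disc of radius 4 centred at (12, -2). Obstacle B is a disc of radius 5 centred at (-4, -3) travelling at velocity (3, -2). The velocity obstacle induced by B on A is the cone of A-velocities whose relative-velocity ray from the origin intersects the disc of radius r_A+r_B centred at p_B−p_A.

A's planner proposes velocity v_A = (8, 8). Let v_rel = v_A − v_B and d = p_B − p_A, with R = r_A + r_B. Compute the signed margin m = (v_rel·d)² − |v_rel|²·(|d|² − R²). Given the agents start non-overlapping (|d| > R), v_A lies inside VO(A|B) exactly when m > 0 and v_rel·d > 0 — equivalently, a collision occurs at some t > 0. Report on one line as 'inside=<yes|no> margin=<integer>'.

d = (-16, -1),  |d|² = 257;  R = 4+5 = 9,  c = 257−9² = 176
v_rel = (5, 10),  |v_rel|² = 125;  v_rel·d = (5)·(-16) + (10)·(-1) = -90
125·t² + 180·t + 176 = 0  ⇒  m = (-90)² − 125·176 = -13900
m = -13900 < 0,  v_rel·d = -90 < 0  ⇒  outside

inside=no margin=-13900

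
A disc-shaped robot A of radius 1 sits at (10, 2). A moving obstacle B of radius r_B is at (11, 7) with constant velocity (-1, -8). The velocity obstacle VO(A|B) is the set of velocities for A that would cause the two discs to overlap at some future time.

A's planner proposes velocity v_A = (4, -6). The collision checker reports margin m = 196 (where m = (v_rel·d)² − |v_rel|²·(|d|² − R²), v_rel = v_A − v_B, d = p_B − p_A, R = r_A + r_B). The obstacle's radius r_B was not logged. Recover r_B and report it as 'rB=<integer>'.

m = 196
d = (1, 5);  v_rel = (5, 2),  |v_rel|² = 29
v_rel×d = (5)·(5) − (2)·(1) = 23
since m = R²·29 − 23²:  R² = (529 + 196) / 29 = 25
R = √25 = 5  ⇒  r_B = 5 − 1 = 4

rB=4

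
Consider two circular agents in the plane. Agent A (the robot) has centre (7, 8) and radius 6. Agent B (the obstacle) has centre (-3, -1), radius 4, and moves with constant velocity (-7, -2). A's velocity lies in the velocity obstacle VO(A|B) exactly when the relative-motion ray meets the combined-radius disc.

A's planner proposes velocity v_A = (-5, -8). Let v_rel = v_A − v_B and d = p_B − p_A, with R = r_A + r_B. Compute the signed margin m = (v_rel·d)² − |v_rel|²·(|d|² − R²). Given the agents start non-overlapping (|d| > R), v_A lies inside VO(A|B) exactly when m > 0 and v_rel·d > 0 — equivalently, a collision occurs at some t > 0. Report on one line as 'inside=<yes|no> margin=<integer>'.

d = (-10, -9),  |d|² = 181;  R = 6+4 = 10,  c = 181−10² = 81
v_rel = (2, -6),  |v_rel|² = 40;  v_rel·d = (2)·(-10) + (-6)·(-9) = 34
40·t² − 68·t + 81 = 0  ⇒  m = 34² − 40·81 = -2084
m = -2084 < 0,  v_rel·d = 34 > 0  ⇒  outside

inside=no margin=-2084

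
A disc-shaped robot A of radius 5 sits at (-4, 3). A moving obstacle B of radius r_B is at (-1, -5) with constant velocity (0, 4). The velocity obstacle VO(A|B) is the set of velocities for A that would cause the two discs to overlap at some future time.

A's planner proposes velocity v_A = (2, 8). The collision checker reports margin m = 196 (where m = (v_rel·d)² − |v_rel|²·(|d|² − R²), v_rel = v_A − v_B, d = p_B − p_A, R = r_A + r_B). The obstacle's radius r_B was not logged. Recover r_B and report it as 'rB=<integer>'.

m = 196
d = (3, -8);  v_rel = (2, 4),  |v_rel|² = 20
v_rel×d = (2)·(-8) − (4)·(3) = -28
since m = R²·20 − (-28)²:  R² = (784 + 196) / 20 = 49
R = √49 = 7  ⇒  r_B = 7 − 5 = 2

rB=2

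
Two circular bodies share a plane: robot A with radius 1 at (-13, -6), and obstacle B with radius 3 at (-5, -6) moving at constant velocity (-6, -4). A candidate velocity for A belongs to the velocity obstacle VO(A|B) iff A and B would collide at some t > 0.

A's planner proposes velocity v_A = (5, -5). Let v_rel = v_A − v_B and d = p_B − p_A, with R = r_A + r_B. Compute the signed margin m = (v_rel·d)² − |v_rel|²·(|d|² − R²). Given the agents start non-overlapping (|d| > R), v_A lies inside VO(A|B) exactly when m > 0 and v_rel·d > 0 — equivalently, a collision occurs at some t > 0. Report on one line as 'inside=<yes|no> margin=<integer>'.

d = (8, 0),  |d|² = 64;  R = 1+3 = 4,  c = 64−4² = 48
v_rel = (11, -1),  |v_rel|² = 122;  v_rel·d = (11)·(8) + (-1)·(0) = 88
122·t² − 176·t + 48 = 0  ⇒  m = 88² − 122·48 = 1888
m = 1888 > 0,  v_rel·d = 88 > 0  ⇒  inside

inside=yes margin=1888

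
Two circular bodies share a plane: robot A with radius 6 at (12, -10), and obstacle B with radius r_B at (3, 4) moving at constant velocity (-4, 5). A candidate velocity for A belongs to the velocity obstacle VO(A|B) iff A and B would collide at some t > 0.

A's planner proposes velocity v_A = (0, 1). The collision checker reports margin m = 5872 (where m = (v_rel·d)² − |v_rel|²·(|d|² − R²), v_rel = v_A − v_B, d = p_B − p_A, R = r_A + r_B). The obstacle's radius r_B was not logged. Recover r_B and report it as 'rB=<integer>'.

m = 5872
d = (-9, 14);  v_rel = (4, -4),  |v_rel|² = 32
v_rel×d = (4)·(14) − (-4)·(-9) = 20
since m = R²·32 − 20²:  R² = (400 + 5872) / 32 = 196
R = √196 = 14  ⇒  r_B = 14 − 6 = 8

rB=8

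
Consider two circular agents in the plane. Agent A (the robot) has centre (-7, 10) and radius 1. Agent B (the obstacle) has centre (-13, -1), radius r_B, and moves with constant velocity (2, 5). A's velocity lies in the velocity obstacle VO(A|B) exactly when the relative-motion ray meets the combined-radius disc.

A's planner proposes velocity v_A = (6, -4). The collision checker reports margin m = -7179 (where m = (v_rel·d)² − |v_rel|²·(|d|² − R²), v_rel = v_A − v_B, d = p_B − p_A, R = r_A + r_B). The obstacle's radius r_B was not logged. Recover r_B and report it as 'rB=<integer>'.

m = -7179
d = (-6, -11);  v_rel = (4, -9),  |v_rel|² = 97
v_rel×d = (4)·(-11) − (-9)·(-6) = -98
since m = R²·97 − (-98)²:  R² = (9604 + -7179) / 97 = 25
R = √25 = 5  ⇒  r_B = 5 − 1 = 4

rB=4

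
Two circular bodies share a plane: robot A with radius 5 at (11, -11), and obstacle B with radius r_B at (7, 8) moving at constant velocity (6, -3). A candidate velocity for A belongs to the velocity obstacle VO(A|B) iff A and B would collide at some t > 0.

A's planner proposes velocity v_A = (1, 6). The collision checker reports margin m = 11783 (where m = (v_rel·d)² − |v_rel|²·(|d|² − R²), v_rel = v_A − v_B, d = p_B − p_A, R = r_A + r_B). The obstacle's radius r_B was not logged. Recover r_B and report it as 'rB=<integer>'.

m = 11783
d = (-4, 19);  v_rel = (-5, 9),  |v_rel|² = 106
v_rel×d = (-5)·(19) − (9)·(-4) = -59
since m = R²·106 − (-59)²:  R² = (3481 + 11783) / 106 = 144
R = √144 = 12  ⇒  r_B = 12 − 5 = 7

rB=7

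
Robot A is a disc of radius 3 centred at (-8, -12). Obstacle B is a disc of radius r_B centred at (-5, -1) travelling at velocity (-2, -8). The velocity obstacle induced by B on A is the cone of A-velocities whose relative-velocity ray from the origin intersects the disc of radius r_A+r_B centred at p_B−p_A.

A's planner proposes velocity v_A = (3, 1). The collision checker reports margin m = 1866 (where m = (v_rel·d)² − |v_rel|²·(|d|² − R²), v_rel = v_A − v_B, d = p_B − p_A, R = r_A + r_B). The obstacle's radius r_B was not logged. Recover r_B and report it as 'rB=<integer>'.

m = 1866
d = (3, 11);  v_rel = (5, 9),  |v_rel|² = 106
v_rel×d = (5)·(11) − (9)·(3) = 28
since m = R²·106 − 28²:  R² = (784 + 1866) / 106 = 25
R = √25 = 5  ⇒  r_B = 5 − 3 = 2

rB=2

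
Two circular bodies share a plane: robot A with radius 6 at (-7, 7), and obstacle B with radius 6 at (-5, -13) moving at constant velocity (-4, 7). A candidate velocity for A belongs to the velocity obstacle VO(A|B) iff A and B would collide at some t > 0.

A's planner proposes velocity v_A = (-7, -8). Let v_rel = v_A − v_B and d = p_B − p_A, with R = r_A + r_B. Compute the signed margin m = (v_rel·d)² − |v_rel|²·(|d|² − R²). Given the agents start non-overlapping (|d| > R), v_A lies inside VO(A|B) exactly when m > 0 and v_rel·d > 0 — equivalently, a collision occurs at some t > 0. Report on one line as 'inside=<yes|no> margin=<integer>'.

d = (2, -20),  |d|² = 404;  R = 6+6 = 12,  c = 404−12² = 260
v_rel = (-3, -15),  |v_rel|² = 234;  v_rel·d = (-3)·(2) + (-15)·(-20) = 294
234·t² − 588·t + 260 = 0  ⇒  m = 294² − 234·260 = 25596
m = 25596 > 0,  v_rel·d = 294 > 0  ⇒  inside

inside=yes margin=25596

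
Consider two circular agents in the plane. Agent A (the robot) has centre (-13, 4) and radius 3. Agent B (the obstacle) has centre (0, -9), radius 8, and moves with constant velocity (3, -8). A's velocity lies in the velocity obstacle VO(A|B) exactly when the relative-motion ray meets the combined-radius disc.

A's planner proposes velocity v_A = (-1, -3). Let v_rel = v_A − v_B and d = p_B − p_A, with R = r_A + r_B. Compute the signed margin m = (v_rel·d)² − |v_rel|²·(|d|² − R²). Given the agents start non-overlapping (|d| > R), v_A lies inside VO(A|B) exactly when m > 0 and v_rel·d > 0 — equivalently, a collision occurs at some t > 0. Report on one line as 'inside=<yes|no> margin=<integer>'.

d = (13, -13),  |d|² = 338;  R = 3+8 = 11,  c = 338−11² = 217
v_rel = (-4, 5),  |v_rel|² = 41;  v_rel·d = (-4)·(13) + (5)·(-13) = -117
41·t² + 234·t + 217 = 0  ⇒  m = (-117)² − 41·217 = 4792
m = 4792 > 0,  v_rel·d = -117 < 0  ⇒  outside

inside=no margin=4792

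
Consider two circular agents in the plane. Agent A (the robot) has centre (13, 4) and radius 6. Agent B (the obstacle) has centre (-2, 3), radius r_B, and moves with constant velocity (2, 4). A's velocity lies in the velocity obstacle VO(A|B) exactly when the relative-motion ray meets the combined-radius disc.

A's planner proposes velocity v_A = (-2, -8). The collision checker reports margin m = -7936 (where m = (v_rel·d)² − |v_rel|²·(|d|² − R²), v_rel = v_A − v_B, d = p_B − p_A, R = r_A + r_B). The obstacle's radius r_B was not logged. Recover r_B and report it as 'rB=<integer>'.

m = -7936
d = (-15, -1);  v_rel = (-4, -12),  |v_rel|² = 160
v_rel×d = (-4)·(-1) − (-12)·(-15) = -176
since m = R²·160 − (-176)²:  R² = (30976 + -7936) / 160 = 144
R = √144 = 12  ⇒  r_B = 12 − 6 = 6

rB=6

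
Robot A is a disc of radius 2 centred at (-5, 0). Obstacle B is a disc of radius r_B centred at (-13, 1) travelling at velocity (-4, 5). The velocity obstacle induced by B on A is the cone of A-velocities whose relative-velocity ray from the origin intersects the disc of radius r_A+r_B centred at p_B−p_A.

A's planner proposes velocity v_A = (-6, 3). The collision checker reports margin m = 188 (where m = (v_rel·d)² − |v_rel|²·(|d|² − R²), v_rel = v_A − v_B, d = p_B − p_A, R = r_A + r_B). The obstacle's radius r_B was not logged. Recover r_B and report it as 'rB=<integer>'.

m = 188
d = (-8, 1);  v_rel = (-2, -2),  |v_rel|² = 8
v_rel×d = (-2)·(1) − (-2)·(-8) = -18
since m = R²·8 − (-18)²:  R² = (324 + 188) / 8 = 64
R = √64 = 8  ⇒  r_B = 8 − 2 = 6

rB=6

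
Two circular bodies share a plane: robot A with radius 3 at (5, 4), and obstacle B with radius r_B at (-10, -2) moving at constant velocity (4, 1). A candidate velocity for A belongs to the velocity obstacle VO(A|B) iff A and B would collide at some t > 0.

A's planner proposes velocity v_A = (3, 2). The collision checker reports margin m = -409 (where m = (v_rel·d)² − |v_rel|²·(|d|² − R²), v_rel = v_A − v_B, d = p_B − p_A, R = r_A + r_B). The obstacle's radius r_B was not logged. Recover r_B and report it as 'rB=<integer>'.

m = -409
d = (-15, -6);  v_rel = (-1, 1),  |v_rel|² = 2
v_rel×d = (-1)·(-6) − (1)·(-15) = 21
since m = R²·2 − 21²:  R² = (441 + -409) / 2 = 16
R = √16 = 4  ⇒  r_B = 4 − 3 = 1

rB=1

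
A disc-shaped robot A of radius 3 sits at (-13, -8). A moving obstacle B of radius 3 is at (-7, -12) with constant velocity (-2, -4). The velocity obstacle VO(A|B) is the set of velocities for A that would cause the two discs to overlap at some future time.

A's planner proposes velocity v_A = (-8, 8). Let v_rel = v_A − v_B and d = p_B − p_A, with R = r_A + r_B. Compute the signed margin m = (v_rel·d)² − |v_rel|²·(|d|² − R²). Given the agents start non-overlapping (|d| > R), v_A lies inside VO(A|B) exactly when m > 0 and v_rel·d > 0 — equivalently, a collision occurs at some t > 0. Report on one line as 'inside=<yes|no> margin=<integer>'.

d = (6, -4),  |d|² = 52;  R = 3+3 = 6,  c = 52−6² = 16
v_rel = (-6, 12),  |v_rel|² = 180;  v_rel·d = (-6)·(6) + (12)·(-4) = -84
180·t² + 168·t + 16 = 0  ⇒  m = (-84)² − 180·16 = 4176
m = 4176 > 0,  v_rel·d = -84 < 0  ⇒  outside

inside=no margin=4176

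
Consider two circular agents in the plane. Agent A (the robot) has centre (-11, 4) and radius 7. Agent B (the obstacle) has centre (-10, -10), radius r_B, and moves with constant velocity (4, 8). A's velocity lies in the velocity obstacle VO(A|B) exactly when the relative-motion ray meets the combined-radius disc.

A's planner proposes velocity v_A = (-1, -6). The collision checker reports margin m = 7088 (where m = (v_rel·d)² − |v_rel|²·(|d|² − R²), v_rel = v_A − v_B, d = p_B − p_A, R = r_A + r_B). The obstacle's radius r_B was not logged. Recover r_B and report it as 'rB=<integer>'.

m = 7088
d = (1, -14);  v_rel = (-5, -14),  |v_rel|² = 221
v_rel×d = (-5)·(-14) − (-14)·(1) = 84
since m = R²·221 − 84²:  R² = (7056 + 7088) / 221 = 64
R = √64 = 8  ⇒  r_B = 8 − 7 = 1

rB=1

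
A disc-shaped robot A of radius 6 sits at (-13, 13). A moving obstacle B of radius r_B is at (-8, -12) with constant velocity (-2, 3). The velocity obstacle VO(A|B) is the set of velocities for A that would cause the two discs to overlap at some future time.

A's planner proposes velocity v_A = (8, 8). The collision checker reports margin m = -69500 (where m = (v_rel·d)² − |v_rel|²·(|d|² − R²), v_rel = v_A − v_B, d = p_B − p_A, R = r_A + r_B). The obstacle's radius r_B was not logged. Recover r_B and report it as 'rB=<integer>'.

m = -69500
d = (5, -25);  v_rel = (10, 5),  |v_rel|² = 125
v_rel×d = (10)·(-25) − (5)·(5) = -275
since m = R²·125 − (-275)²:  R² = (75625 + -69500) / 125 = 49
R = √49 = 7  ⇒  r_B = 7 − 6 = 1

rB=1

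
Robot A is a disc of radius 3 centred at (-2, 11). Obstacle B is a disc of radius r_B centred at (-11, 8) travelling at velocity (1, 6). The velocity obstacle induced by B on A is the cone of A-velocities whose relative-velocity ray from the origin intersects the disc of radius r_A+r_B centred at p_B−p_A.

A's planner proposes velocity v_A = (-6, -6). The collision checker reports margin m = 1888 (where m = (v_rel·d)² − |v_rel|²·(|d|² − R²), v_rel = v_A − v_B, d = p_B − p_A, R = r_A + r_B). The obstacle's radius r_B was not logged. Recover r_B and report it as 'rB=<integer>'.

m = 1888
d = (-9, -3);  v_rel = (-7, -12),  |v_rel|² = 193
v_rel×d = (-7)·(-3) − (-12)·(-9) = -87
since m = R²·193 − (-87)²:  R² = (7569 + 1888) / 193 = 49
R = √49 = 7  ⇒  r_B = 7 − 3 = 4

rB=4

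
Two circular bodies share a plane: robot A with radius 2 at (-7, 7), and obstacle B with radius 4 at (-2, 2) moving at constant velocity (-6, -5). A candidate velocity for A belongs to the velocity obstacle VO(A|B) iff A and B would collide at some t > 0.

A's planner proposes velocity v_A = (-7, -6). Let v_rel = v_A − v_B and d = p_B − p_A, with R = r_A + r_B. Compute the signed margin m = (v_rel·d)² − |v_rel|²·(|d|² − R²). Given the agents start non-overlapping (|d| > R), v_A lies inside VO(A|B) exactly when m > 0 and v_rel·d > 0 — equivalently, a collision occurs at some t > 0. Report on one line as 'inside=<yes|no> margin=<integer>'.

d = (5, -5),  |d|² = 50;  R = 2+4 = 6,  c = 50−6² = 14
v_rel = (-1, -1),  |v_rel|² = 2;  v_rel·d = (-1)·(5) + (-1)·(-5) = 0
2·t² − 0·t + 14 = 0  ⇒  m = 0² − 2·14 = -28
m = -28 < 0,  v_rel·d = 0 = 0  ⇒  outside

inside=no margin=-28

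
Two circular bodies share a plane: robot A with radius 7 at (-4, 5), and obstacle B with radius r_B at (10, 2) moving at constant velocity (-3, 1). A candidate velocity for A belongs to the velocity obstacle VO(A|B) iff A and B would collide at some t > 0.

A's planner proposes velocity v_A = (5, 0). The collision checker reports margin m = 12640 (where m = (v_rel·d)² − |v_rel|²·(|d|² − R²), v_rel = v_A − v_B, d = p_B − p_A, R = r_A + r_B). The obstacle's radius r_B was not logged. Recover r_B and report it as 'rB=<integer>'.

m = 12640
d = (14, -3);  v_rel = (8, -1),  |v_rel|² = 65
v_rel×d = (8)·(-3) − (-1)·(14) = -10
since m = R²·65 − (-10)²:  R² = (100 + 12640) / 65 = 196
R = √196 = 14  ⇒  r_B = 14 − 7 = 7

rB=7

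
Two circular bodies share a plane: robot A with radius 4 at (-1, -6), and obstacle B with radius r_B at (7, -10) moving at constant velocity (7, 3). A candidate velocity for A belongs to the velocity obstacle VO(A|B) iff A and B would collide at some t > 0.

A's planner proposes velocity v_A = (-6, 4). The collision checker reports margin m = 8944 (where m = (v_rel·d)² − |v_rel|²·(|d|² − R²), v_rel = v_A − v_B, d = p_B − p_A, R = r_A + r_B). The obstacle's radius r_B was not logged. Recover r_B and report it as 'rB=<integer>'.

m = 8944
d = (8, -4);  v_rel = (-13, 1),  |v_rel|² = 170
v_rel×d = (-13)·(-4) − (1)·(8) = 44
since m = R²·170 − 44²:  R² = (1936 + 8944) / 170 = 64
R = √64 = 8  ⇒  r_B = 8 − 4 = 4

rB=4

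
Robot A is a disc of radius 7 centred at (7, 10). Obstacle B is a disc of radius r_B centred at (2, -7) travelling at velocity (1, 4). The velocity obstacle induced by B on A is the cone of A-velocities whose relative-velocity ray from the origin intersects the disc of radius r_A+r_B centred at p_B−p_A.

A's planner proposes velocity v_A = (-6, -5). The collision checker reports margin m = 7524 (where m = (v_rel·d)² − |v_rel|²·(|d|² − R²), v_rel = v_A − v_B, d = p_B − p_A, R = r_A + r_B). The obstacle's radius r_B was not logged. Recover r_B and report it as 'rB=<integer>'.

m = 7524
d = (-5, -17);  v_rel = (-7, -9),  |v_rel|² = 130
v_rel×d = (-7)·(-17) − (-9)·(-5) = 74
since m = R²·130 − 74²:  R² = (5476 + 7524) / 130 = 100
R = √100 = 10  ⇒  r_B = 10 − 7 = 3

rB=3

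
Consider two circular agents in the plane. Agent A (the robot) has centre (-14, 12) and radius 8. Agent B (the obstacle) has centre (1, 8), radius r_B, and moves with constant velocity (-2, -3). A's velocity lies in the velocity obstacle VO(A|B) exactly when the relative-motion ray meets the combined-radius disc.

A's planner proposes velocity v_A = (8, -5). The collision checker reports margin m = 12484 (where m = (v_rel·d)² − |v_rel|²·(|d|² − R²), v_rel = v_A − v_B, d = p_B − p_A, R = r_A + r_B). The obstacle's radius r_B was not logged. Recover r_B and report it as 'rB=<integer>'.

m = 12484
d = (15, -4);  v_rel = (10, -2),  |v_rel|² = 104
v_rel×d = (10)·(-4) − (-2)·(15) = -10
since m = R²·104 − (-10)²:  R² = (100 + 12484) / 104 = 121
R = √121 = 11  ⇒  r_B = 11 − 8 = 3

rB=3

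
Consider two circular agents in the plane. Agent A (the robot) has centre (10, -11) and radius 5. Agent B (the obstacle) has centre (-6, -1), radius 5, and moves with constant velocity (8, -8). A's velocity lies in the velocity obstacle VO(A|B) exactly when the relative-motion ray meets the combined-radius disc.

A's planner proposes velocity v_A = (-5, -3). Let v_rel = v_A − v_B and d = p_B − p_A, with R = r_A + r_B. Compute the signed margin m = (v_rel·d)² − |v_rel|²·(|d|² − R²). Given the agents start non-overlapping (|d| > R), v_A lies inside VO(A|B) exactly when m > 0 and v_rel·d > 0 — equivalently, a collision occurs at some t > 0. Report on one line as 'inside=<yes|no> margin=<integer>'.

d = (-16, 10),  |d|² = 356;  R = 5+5 = 10,  c = 356−10² = 256
v_rel = (-13, 5),  |v_rel|² = 194;  v_rel·d = (-13)·(-16) + (5)·(10) = 258
194·t² − 516·t + 256 = 0  ⇒  m = 258² − 194·256 = 16900
m = 16900 > 0,  v_rel·d = 258 > 0  ⇒  inside

inside=yes margin=16900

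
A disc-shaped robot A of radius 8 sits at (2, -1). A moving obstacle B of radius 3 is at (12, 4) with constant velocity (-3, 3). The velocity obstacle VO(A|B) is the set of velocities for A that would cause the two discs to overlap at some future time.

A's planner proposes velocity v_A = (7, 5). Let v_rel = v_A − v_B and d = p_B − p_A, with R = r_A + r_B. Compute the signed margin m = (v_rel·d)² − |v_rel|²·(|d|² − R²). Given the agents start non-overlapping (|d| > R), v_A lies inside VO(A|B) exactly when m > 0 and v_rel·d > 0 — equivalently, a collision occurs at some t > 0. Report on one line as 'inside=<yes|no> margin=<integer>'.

d = (10, 5),  |d|² = 125;  R = 8+3 = 11,  c = 125−11² = 4
v_rel = (10, 2),  |v_rel|² = 104;  v_rel·d = (10)·(10) + (2)·(5) = 110
104·t² − 220·t + 4 = 0  ⇒  m = 110² − 104·4 = 11684
m = 11684 > 0,  v_rel·d = 110 > 0  ⇒  inside

inside=yes margin=11684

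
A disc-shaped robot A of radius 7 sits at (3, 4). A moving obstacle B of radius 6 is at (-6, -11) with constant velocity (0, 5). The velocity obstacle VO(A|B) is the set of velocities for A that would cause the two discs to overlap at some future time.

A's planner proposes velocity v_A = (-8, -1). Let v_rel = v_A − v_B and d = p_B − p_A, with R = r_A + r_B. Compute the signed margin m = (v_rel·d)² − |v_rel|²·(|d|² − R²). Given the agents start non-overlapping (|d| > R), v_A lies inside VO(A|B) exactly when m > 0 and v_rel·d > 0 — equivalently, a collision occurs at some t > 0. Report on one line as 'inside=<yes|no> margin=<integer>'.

d = (-9, -15),  |d|² = 306;  R = 7+6 = 13,  c = 306−13² = 137
v_rel = (-8, -6),  |v_rel|² = 100;  v_rel·d = (-8)·(-9) + (-6)·(-15) = 162
100·t² − 324·t + 137 = 0  ⇒  m = 162² − 100·137 = 12544
m = 12544 > 0,  v_rel·d = 162 > 0  ⇒  inside

inside=yes margin=12544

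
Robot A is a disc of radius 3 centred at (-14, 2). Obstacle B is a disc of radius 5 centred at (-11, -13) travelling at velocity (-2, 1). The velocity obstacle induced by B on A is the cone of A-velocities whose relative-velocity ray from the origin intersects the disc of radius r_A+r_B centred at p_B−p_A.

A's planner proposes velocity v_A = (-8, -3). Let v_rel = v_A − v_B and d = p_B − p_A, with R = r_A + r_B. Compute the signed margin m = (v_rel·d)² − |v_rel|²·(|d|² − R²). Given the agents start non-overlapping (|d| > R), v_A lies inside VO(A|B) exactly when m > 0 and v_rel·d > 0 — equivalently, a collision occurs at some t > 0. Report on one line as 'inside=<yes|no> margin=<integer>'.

d = (3, -15),  |d|² = 234;  R = 3+5 = 8,  c = 234−8² = 170
v_rel = (-6, -4),  |v_rel|² = 52;  v_rel·d = (-6)·(3) + (-4)·(-15) = 42
52·t² − 84·t + 170 = 0  ⇒  m = 42² − 52·170 = -7076
m = -7076 < 0,  v_rel·d = 42 > 0  ⇒  outside

inside=no margin=-7076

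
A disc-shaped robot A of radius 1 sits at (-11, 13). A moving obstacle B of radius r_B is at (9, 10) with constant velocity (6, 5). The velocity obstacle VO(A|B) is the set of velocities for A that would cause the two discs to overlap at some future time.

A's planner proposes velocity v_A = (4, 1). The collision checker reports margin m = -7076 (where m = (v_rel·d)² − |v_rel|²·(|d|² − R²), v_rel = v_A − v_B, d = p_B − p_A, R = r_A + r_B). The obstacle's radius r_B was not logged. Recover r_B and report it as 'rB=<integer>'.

m = -7076
d = (20, -3);  v_rel = (-2, -4),  |v_rel|² = 20
v_rel×d = (-2)·(-3) − (-4)·(20) = 86
since m = R²·20 − 86²:  R² = (7396 + -7076) / 20 = 16
R = √16 = 4  ⇒  r_B = 4 − 1 = 3

rB=3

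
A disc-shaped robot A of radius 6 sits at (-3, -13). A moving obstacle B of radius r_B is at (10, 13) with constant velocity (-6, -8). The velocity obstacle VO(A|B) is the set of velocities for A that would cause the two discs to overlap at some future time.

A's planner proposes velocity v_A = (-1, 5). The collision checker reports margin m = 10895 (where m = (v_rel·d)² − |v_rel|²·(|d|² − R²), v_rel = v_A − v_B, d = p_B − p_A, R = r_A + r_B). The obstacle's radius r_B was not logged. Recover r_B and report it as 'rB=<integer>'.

m = 10895
d = (13, 26);  v_rel = (5, 13),  |v_rel|² = 194
v_rel×d = (5)·(26) − (13)·(13) = -39
since m = R²·194 − (-39)²:  R² = (1521 + 10895) / 194 = 64
R = √64 = 8  ⇒  r_B = 8 − 6 = 2

rB=2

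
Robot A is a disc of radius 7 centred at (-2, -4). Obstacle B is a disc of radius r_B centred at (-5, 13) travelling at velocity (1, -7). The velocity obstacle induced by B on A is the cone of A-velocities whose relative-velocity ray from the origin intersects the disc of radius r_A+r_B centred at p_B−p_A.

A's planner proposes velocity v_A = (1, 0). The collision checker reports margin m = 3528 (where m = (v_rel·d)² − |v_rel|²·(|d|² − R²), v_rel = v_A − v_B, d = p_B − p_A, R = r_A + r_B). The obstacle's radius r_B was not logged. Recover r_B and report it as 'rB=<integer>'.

m = 3528
d = (-3, 17);  v_rel = (0, 7),  |v_rel|² = 49
v_rel×d = (0)·(17) − (7)·(-3) = 21
since m = R²·49 − 21²:  R² = (441 + 3528) / 49 = 81
R = √81 = 9  ⇒  r_B = 9 − 7 = 2

rB=2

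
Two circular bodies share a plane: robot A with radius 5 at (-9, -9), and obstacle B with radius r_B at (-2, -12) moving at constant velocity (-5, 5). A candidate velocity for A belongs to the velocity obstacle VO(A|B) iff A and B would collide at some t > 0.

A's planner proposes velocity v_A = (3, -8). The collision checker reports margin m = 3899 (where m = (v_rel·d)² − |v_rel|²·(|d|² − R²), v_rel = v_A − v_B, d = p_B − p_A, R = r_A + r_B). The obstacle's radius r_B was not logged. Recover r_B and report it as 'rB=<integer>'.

m = 3899
d = (7, -3);  v_rel = (8, -13),  |v_rel|² = 233
v_rel×d = (8)·(-3) − (-13)·(7) = 67
since m = R²·233 − 67²:  R² = (4489 + 3899) / 233 = 36
R = √36 = 6  ⇒  r_B = 6 − 5 = 1

rB=1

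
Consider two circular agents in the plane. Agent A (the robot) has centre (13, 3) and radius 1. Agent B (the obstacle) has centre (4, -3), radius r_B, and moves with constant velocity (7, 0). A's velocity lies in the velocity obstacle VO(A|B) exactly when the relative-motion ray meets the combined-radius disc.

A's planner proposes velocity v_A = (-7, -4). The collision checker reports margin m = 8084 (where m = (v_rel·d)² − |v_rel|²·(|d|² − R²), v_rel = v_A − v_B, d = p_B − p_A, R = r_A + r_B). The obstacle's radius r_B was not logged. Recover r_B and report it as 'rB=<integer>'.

m = 8084
d = (-9, -6);  v_rel = (-14, -4),  |v_rel|² = 212
v_rel×d = (-14)·(-6) − (-4)·(-9) = 48
since m = R²·212 − 48²:  R² = (2304 + 8084) / 212 = 49
R = √49 = 7  ⇒  r_B = 7 − 1 = 6

rB=6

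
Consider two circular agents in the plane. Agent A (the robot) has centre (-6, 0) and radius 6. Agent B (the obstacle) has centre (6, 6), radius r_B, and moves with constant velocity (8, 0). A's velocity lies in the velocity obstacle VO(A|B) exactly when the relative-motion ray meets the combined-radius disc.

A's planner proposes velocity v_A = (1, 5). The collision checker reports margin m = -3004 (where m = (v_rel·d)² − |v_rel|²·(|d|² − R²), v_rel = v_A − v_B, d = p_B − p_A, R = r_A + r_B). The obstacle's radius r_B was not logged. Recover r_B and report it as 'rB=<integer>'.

m = -3004
d = (12, 6);  v_rel = (-7, 5),  |v_rel|² = 74
v_rel×d = (-7)·(6) − (5)·(12) = -102
since m = R²·74 − (-102)²:  R² = (10404 + -3004) / 74 = 100
R = √100 = 10  ⇒  r_B = 10 − 6 = 4

rB=4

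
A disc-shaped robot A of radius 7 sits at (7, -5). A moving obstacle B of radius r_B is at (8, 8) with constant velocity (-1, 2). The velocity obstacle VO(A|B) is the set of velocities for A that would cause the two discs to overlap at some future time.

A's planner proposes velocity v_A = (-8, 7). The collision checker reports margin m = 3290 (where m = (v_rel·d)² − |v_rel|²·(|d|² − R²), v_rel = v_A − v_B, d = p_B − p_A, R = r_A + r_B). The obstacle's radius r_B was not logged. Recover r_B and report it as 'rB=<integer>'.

m = 3290
d = (1, 13);  v_rel = (-7, 5),  |v_rel|² = 74
v_rel×d = (-7)·(13) − (5)·(1) = -96
since m = R²·74 − (-96)²:  R² = (9216 + 3290) / 74 = 169
R = √169 = 13  ⇒  r_B = 13 − 7 = 6

rB=6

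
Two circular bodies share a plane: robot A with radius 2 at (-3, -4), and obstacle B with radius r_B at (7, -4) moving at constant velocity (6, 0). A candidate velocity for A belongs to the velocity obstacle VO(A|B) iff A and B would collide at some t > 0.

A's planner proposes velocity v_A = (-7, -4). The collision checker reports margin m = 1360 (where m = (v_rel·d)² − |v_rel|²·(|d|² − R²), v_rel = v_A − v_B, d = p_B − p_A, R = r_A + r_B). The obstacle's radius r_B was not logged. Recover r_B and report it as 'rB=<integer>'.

m = 1360
d = (10, 0);  v_rel = (-13, -4),  |v_rel|² = 185
v_rel×d = (-13)·(0) − (-4)·(10) = 40
since m = R²·185 − 40²:  R² = (1600 + 1360) / 185 = 16
R = √16 = 4  ⇒  r_B = 4 − 2 = 2

rB=2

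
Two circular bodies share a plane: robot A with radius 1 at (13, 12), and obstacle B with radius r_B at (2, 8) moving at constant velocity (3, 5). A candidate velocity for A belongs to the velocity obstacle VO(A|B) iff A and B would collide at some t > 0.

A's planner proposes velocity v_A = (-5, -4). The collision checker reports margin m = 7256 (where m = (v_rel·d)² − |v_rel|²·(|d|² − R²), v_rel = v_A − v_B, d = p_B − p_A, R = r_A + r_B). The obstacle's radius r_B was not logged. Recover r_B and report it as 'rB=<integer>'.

m = 7256
d = (-11, -4);  v_rel = (-8, -9),  |v_rel|² = 145
v_rel×d = (-8)·(-4) − (-9)·(-11) = -67
since m = R²·145 − (-67)²:  R² = (4489 + 7256) / 145 = 81
R = √81 = 9  ⇒  r_B = 9 − 1 = 8

rB=8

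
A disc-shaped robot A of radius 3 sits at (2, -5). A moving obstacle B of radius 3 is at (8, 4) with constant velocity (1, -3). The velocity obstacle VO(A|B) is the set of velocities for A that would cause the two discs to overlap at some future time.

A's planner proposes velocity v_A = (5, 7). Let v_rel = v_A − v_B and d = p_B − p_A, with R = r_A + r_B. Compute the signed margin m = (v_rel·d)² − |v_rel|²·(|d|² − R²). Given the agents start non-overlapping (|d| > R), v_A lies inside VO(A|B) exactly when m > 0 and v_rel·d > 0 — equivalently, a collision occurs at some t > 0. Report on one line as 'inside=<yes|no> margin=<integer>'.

d = (6, 9),  |d|² = 117;  R = 3+3 = 6,  c = 117−6² = 81
v_rel = (4, 10),  |v_rel|² = 116;  v_rel·d = (4)·(6) + (10)·(9) = 114
116·t² − 228·t + 81 = 0  ⇒  m = 114² − 116·81 = 3600
m = 3600 > 0,  v_rel·d = 114 > 0  ⇒  inside

inside=yes margin=3600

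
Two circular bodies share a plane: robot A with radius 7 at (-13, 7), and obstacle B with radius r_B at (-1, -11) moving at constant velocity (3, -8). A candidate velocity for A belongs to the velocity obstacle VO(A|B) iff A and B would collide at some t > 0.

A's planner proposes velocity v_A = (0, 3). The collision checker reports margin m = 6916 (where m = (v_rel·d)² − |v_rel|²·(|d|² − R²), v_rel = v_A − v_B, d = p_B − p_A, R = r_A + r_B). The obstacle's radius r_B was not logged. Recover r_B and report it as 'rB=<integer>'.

m = 6916
d = (12, -18);  v_rel = (-3, 11),  |v_rel|² = 130
v_rel×d = (-3)·(-18) − (11)·(12) = -78
since m = R²·130 − (-78)²:  R² = (6084 + 6916) / 130 = 100
R = √100 = 10  ⇒  r_B = 10 − 7 = 3

rB=3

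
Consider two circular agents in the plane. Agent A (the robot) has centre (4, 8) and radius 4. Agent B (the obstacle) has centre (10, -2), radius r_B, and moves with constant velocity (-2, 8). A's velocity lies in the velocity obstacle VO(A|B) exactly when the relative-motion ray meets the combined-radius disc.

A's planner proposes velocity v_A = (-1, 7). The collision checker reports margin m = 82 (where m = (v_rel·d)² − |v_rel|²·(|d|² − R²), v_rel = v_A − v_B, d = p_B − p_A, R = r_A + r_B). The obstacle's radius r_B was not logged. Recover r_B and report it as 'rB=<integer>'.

m = 82
d = (6, -10);  v_rel = (1, -1),  |v_rel|² = 2
v_rel×d = (1)·(-10) − (-1)·(6) = -4
since m = R²·2 − (-4)²:  R² = (16 + 82) / 2 = 49
R = √49 = 7  ⇒  r_B = 7 − 4 = 3

rB=3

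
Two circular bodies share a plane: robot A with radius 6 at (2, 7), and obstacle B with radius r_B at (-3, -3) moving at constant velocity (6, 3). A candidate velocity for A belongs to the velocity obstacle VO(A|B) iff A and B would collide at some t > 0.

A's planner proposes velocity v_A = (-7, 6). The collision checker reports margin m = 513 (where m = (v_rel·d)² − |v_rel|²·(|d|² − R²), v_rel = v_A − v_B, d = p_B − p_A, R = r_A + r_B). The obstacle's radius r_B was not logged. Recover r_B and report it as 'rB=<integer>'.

m = 513
d = (-5, -10);  v_rel = (-13, 3),  |v_rel|² = 178
v_rel×d = (-13)·(-10) − (3)·(-5) = 145
since m = R²·178 − 145²:  R² = (21025 + 513) / 178 = 121
R = √121 = 11  ⇒  r_B = 11 − 6 = 5

rB=5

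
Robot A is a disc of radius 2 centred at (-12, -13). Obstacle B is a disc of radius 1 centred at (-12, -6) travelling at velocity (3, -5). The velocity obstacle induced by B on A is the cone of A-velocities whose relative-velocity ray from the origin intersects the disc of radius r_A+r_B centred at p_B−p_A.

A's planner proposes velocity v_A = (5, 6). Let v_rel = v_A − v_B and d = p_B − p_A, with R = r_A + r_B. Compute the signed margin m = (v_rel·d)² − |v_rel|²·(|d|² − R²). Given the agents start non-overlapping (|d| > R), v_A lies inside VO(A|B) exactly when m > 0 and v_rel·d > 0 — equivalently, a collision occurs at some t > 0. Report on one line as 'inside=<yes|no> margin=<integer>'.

d = (0, 7),  |d|² = 49;  R = 2+1 = 3,  c = 49−3² = 40
v_rel = (2, 11),  |v_rel|² = 125;  v_rel·d = (2)·(0) + (11)·(7) = 77
125·t² − 154·t + 40 = 0  ⇒  m = 77² − 125·40 = 929
m = 929 > 0,  v_rel·d = 77 > 0  ⇒  inside

inside=yes margin=929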